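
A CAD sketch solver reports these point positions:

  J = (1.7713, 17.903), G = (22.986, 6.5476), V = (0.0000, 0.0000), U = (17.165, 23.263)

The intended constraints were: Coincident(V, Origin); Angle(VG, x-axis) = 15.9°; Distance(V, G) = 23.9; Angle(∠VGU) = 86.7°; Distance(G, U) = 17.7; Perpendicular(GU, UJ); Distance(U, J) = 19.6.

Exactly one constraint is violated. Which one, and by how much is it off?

Distance(U, J) = 19.6 — off by 3.30.

V = (0.00, 0.00) ✓; VG at 15.90° ✓; |VG| = 23.90 ✓; ∠VGU = 86.70° ✓; |GU| = 17.70 ✓; ∠(GU, UJ) = 90.00° ✓; |UJ| = 16.30 ✗.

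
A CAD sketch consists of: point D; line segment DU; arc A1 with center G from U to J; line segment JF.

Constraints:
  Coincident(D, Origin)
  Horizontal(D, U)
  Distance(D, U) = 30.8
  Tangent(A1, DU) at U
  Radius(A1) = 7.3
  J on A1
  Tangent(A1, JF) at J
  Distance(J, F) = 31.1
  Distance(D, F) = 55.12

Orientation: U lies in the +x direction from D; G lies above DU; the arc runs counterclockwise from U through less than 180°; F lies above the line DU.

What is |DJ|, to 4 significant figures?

38.69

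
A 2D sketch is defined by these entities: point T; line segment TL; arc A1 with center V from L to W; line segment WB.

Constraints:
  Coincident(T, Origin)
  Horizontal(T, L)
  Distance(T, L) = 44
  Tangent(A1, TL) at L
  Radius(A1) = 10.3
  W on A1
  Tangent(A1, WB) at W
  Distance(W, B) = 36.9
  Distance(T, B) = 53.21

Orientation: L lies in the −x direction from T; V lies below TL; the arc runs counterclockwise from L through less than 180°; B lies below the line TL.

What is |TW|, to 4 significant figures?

54.57

Checks: |VW| = 10.30 ✓; ∠(VW, WB) = 90.00° ✓; |WB| = 36.90 ✓; |TB| = 53.21 ✓.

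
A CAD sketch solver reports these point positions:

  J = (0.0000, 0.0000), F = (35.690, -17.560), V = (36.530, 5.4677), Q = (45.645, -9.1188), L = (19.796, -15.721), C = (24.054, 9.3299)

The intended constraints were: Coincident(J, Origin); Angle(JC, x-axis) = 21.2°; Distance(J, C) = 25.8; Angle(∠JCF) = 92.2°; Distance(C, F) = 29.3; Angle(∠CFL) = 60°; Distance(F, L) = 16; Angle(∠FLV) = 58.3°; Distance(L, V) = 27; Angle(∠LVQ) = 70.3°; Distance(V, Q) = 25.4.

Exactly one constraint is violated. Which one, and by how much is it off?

Distance(V, Q) = 25.4 — off by 8.20.

J = (0.00, 0.00) ✓; JC at 21.20° ✓; |JC| = 25.80 ✓; ∠JCF = 92.20° ✓; |CF| = 29.30 ✓; ∠CFL = 60.00° ✓; |FL| = 16.00 ✓; ∠FLV = 58.30° ✓; |LV| = 27.00 ✓; ∠LVQ = 70.30° ✓; |VQ| = 17.20 ✗.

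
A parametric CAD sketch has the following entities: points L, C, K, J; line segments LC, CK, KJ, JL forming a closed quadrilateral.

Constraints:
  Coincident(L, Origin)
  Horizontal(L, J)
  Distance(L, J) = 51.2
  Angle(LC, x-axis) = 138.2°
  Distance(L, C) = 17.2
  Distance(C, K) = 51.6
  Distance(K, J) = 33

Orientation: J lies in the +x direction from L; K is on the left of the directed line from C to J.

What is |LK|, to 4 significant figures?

46.04

Checks: |CK| = 51.60 ✓; |KJ| = 33.00 ✓.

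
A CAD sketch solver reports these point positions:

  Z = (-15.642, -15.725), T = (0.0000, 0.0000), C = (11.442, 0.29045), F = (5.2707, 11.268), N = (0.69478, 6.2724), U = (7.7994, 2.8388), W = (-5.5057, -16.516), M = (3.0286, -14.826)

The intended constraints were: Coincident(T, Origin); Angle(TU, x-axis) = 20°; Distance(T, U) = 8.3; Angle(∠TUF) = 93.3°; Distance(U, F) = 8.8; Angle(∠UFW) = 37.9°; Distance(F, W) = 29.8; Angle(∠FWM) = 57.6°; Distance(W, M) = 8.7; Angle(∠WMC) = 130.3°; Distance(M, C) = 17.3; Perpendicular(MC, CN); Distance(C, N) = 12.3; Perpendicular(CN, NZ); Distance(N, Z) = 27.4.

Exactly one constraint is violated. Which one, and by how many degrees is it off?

Perpendicular(CN, NZ) — off by 7.50°.

T = (0.00, 0.00) ✓; TU at 20.00° ✓; |TU| = 8.300 ✓; ∠TUF = 93.30° ✓; |UF| = 8.800 ✓; ∠UFW = 37.90° ✓; |FW| = 29.80 ✓; ∠FWM = 57.60° ✓; |WM| = 8.700 ✓; ∠WMC = 130.3° ✓; |MC| = 17.30 ✓; ∠(MC, CN) = 90.00° ✓; |CN| = 12.30 ✓; ∠(CN, NZ) = 82.50° ✗; |NZ| = 27.40 ✓.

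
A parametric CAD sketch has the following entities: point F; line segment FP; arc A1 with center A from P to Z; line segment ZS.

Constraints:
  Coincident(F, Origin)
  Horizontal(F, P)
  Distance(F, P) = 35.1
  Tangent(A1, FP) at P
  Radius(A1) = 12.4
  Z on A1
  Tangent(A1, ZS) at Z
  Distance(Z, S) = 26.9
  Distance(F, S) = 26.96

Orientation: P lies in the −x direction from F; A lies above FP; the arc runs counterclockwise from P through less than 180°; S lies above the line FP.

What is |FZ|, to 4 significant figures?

25.86

Checks: |AZ| = 12.40 ✓; ∠(AZ, ZS) = 90.00° ✓; |ZS| = 26.90 ✓; |FS| = 26.96 ✓.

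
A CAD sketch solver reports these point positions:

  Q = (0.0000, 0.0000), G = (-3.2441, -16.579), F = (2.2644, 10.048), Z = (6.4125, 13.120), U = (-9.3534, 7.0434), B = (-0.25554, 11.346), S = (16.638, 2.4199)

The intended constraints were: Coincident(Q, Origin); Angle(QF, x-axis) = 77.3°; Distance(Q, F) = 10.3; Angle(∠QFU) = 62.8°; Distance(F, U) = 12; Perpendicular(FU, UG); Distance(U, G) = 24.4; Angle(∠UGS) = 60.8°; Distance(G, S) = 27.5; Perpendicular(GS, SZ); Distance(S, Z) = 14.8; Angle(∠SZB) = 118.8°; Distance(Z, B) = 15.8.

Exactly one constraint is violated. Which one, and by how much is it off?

Distance(Z, B) = 15.8 — off by 8.90.

Q = (0.00, 0.00) ✓; QF at 77.30° ✓; |QF| = 10.30 ✓; ∠QFU = 62.80° ✓; |FU| = 12.00 ✓; ∠(FU, UG) = 90.00° ✓; |UG| = 24.40 ✓; ∠UGS = 60.80° ✓; |GS| = 27.50 ✓; ∠(GS, SZ) = 90.00° ✓; |SZ| = 14.80 ✓; ∠SZB = 118.8° ✓; |ZB| = 6.900 ✗.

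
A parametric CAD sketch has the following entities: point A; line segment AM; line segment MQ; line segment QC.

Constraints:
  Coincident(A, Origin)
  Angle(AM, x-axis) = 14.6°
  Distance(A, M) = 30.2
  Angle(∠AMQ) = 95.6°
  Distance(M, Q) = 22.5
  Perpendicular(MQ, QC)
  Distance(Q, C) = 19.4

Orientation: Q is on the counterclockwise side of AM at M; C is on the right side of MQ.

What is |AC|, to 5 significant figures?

55.619

A is at the origin; AM runs at 14.6° with length 30.2, so M = 30.2·(cos 14.6°, sin 14.6°) = (29.225, 7.6125). ∠AMQ = 95.6°, so MQ runs at 14.6° + (180° − 95.6°) = 99.000° from the x-axis; with |MQ| = 22.5, Q = M + 22.5·(cos 99.000°, sin 99.000°) = (25.705, 29.835). MQ is perpendicular to QC; with |QC| = 19.4 on the right of MQ, C = Q + 19.4·(0.98769, 0.15643) = (44.866, 32.870). Then |AC| = |C − A| = 55.619.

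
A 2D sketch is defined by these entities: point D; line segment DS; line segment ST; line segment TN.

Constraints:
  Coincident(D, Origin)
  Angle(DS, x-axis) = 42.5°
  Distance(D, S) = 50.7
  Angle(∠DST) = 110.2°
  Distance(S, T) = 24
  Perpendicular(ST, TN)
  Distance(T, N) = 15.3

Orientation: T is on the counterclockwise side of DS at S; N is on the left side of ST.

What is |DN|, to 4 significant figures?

52.58

D is at the origin; DS runs at 42.5° with length 50.7, so S = 50.7·(cos 42.5°, sin 42.5°) = (37.38, 34.25). ∠DST = 110.2°, so ST runs at 42.5° + (180° − 110.2°) = 112.3° from the x-axis; with |ST| = 24.0, T = S + 24.0·(cos 112.3°, sin 112.3°) = (28.27, 56.46). ST ⟂ TN; with |TN| = 15.3 on the left of ST, N = T + 15.3·(-0.9252, -0.3795) = (14.12, 50.65). Then |DN| = |N − D| = 52.58.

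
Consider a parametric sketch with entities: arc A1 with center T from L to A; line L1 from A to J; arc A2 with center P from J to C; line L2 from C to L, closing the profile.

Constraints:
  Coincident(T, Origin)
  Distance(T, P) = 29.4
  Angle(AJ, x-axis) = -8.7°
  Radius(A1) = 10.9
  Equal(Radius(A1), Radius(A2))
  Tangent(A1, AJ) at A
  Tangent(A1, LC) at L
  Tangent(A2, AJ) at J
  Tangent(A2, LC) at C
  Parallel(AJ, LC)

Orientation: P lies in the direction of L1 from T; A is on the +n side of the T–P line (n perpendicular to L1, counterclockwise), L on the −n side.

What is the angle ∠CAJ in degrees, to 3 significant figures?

36.6°

The slot axis is L1's direction at -8.7°, so u = (cos -8.7°, sin -8.7°) = (0.988, -0.151) and n = (−sin -8.7°, cos -8.7°) = (0.151, 0.988). T is at the origin and P lies 29.4 along u from T, so P = 29.4·u = (29.1, -4.45). Tangency of A1 to both parallel lines with radius 10.9 puts A and L at T ± 10.9·n: A = (1.65, 10.8), L = (-1.65, -10.8). Equal radii place J and C the same way about P: J = P + 10.9·n = (30.7, 6.33), C = P − 10.9·n = (27.4, -15.2). Then cos ∠CAJ = AC·AJ / (|AC||AJ|), giving 36.6°.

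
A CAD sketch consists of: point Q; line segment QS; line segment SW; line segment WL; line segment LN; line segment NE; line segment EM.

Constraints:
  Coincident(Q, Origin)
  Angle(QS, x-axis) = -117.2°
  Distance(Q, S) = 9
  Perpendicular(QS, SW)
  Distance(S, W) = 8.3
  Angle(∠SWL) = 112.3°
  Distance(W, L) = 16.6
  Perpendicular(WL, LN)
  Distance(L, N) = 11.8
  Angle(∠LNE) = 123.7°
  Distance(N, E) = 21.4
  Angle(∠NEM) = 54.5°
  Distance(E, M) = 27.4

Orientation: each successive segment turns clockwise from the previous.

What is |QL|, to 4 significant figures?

15.92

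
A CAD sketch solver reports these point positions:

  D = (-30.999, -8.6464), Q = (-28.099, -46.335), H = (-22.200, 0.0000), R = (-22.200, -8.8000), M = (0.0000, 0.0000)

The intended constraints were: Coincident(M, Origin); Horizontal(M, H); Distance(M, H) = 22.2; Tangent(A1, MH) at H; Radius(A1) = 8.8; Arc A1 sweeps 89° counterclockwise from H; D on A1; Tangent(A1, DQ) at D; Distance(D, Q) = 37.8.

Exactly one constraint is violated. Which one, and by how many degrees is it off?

Tangent(A1, DQ) at D — off by 5.40°.

M = (0.00, 0.00) ✓; M.y = 0.00, H.y = 0.00 ✓; |MH| = 22.20 ✓; ∠(RH, HM) = 90.00° ✓; |RH| = 8.800 ✓; bearing(R→D) − bearing(R→H) = 89.00° ✓; |RD| = 8.800 ✓; ∠(RD, DQ) = 84.60° ✗; |DQ| = 37.80 ✓.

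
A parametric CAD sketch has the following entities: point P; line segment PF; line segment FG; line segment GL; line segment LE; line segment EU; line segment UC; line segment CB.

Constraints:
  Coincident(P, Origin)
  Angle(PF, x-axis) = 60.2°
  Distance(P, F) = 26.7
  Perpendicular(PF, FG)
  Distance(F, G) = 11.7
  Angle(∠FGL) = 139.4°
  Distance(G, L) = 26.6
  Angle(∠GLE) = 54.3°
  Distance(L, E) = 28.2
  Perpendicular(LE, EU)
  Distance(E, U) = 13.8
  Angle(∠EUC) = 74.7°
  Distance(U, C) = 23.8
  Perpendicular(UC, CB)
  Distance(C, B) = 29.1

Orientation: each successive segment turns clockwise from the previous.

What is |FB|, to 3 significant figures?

47.0

P is at the origin; PF runs at 60.2° with length 26.7, so F = (13.3, 23.2). The perpendicularity gives FG at right angles to PF, so FG runs at -29.8°; with |FG| = 11.7, G = (23.4, 17.4). ∠FGL = 139.4° gives GL at -70.4° from the x-axis; with |GL| = 26.6, L = (32.3, -7.70). ∠GLE = 54.3° gives LE at 164° from the x-axis; with |LE| = 28.2, E = (5.25, 0.116). The perpendicularity gives EU at right angles to LE, so EU runs at 73.9°; with |EU| = 13.8, U = (9.08, 13.4). ∠EUC = 74.7° gives UC at -31.4° from the x-axis; with |UC| = 23.8, C = (29.4, 0.975). UC ⟂ CB, so CB runs at -121°; with |CB| = 29.1, B = (14.2, -23.9). Then |FB| = |B − F| = 47.0.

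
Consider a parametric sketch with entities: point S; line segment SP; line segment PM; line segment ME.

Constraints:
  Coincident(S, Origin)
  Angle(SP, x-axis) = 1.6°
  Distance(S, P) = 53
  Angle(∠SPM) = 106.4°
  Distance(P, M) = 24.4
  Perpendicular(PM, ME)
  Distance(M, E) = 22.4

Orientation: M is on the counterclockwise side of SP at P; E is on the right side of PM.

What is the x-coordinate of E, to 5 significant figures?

80.869

S is at the origin; SP runs at 1.6° with length 53.0, so P = 53.0·(cos 1.6°, sin 1.6°) = (52.979, 1.4798). ∠SPM = 106.4°, so PM runs at 1.6° + (180° − 106.4°) = 75.200° from the x-axis; with |PM| = 24.4, M = P + 24.4·(cos 75.200°, sin 75.200°) = (59.212, 25.070). The perpendicularity gives ME at right angles to PM; with |ME| = 22.4 on the right of PM, E = M + 22.4·(0.96682, -0.25545) = (80.869, 19.348). So E.x = 80.869.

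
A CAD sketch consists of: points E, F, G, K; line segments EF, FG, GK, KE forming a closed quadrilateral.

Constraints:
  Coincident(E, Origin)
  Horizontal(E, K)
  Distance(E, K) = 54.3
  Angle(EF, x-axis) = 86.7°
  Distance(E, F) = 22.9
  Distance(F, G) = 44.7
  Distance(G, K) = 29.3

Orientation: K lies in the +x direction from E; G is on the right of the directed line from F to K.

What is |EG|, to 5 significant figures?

30.890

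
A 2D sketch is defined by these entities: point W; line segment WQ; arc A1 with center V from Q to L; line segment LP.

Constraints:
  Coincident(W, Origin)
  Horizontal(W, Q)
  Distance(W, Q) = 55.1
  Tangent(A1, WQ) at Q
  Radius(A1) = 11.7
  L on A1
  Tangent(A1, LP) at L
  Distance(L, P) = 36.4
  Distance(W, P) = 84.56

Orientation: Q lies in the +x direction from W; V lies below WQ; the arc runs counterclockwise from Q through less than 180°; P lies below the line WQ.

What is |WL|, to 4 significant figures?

50.27

Checks: |VL| = 11.70 ✓; ∠(VL, LP) = 90.00° ✓; |LP| = 36.40 ✓; |WP| = 84.56 ✓.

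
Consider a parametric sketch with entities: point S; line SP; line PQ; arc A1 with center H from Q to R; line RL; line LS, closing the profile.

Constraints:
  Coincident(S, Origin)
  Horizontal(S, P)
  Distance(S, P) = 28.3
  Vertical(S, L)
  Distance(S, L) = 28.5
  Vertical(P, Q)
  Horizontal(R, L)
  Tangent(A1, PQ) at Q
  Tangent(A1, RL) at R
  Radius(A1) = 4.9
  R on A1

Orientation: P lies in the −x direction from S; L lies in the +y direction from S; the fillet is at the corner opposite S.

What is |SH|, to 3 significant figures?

33.2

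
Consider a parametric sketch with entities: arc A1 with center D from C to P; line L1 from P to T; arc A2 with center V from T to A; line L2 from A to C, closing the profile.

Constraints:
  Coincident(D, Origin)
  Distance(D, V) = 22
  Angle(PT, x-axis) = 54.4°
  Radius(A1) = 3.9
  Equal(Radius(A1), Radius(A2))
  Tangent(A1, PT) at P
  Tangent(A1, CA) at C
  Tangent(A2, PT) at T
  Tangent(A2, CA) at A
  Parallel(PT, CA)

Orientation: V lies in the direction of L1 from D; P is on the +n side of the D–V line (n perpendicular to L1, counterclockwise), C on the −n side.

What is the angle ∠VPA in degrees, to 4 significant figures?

9.469°

The slot axis is L1's direction at 54.4°, so u = (cos 54.4°, sin 54.4°) = (0.5821, 0.8131) and n = (−sin 54.4°, cos 54.4°) = (-0.8131, 0.5821). D is at the origin and V lies 22.0 along u from D, so V = 22.0·u = (12.81, 17.89). Tangency of A1 to both parallel lines with radius 3.9 puts P and C at D ± 3.9·n: P = (-3.171, 2.270), C = (3.171, -2.270). Equal radii place T and A the same way about V: T = V + 3.9·n = (9.636, 20.16), A = V − 3.9·n = (15.98, 15.62). Then cos ∠VPA = PV·PA / (|PV||PA|), giving 9.469°.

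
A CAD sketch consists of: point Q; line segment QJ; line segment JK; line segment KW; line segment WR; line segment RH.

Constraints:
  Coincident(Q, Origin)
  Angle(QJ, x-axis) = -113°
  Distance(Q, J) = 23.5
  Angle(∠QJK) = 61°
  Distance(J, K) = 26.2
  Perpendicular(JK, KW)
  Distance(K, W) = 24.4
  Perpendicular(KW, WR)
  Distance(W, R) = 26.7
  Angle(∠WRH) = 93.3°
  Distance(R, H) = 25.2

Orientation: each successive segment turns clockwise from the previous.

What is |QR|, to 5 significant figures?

12.500

Q is at the origin; QJ runs at -113.0° with length 23.5, so J = (-9.1822, -21.632). ∠QJK = 61.0° gives JK at 128.00° from the x-axis; with |JK| = 26.2, K = (-25.313, -0.98598). The perpendicularity gives KW at right angles to JK, so KW runs at 38.000°; with |KW| = 24.4, W = (-6.0850, 14.036). KW is perpendicular to WR, so WR runs at -52.000°; with |WR| = 26.7, R = (10.353, -7.0037). Then |QR| = |R − Q| = 12.500.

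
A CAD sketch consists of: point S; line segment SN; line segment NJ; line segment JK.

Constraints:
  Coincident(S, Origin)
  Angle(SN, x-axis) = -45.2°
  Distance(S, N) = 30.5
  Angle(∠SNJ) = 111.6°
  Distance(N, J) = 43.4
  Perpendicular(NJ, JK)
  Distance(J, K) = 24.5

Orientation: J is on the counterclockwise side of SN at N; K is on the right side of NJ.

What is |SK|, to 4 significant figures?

76.01

S is at the origin; SN runs at -45.2° with length 30.5, so N = 30.5·(cos -45.2°, sin -45.2°) = (21.49, -21.64). ∠SNJ = 111.6°, so NJ runs at -45.2° + (180° − 111.6°) = 23.20° from the x-axis; with |NJ| = 43.4, J = N + 43.4·(cos 23.20°, sin 23.20°) = (61.38, -4.545). The perpendicularity gives JK at right angles to NJ; with |JK| = 24.5 on the right of NJ, K = J + 24.5·(0.3939, -0.9191) = (71.03, -27.06). Then |SK| = |K − S| = 76.01.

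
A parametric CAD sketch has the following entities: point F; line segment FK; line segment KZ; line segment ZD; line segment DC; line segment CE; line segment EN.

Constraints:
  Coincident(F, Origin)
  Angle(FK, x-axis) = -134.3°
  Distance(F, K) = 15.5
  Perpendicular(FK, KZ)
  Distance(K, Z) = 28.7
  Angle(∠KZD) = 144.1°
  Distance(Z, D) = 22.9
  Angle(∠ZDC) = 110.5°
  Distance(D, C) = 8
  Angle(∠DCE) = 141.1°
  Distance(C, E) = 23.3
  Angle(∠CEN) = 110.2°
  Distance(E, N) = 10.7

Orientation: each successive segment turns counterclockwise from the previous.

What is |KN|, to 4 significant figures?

33.57

F is at the origin; FK runs at -134.3° with length 15.5, so K = (-10.83, -11.09). The perpendicularity gives KZ at right angles to FK, so KZ runs at -44.30°; with |KZ| = 28.7, Z = (9.715, -31.14). ∠KZD = 144.1° gives ZD at -8.400° from the x-axis; with |ZD| = 22.9, D = (32.37, -34.48). ∠ZDC = 110.5° gives DC at 61.10° from the x-axis; with |DC| = 8.0, C = (36.24, -27.48). ∠DCE = 141.1° gives CE at 100.0° from the x-axis; with |CE| = 23.3, E = (32.19, -4.533). ∠CEN = 110.2° gives EN at 169.8° from the x-axis; with |EN| = 10.7, N = (21.66, -2.639). Then |KN| = |N − K| = 33.57.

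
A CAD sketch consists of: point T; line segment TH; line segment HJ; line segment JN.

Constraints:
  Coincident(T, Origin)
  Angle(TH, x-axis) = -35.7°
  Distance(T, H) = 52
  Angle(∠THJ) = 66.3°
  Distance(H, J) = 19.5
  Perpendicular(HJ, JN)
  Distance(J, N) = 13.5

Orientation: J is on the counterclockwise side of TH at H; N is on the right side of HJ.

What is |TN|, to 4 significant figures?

61.13

T is at the origin; TH runs at -35.7° with length 52.0, so H = 52.0·(cos -35.7°, sin -35.7°) = (42.23, -30.34). ∠THJ = 66.3°, so HJ runs at -35.7° + (180° − 66.3°) = 78.00° from the x-axis; with |HJ| = 19.5, J = H + 19.5·(cos 78.00°, sin 78.00°) = (46.28, -11.27). HJ ⟂ JN; with |JN| = 13.5 on the right of HJ, N = J + 13.5·(0.9781, -0.2079) = (59.49, -14.08). Then |TN| = |N − T| = 61.13.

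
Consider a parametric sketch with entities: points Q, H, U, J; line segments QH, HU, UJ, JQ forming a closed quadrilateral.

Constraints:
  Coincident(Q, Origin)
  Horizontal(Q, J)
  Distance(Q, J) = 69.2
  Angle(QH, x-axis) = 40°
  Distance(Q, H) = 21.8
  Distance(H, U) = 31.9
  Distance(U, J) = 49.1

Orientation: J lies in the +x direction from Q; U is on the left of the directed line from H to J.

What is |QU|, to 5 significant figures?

53.563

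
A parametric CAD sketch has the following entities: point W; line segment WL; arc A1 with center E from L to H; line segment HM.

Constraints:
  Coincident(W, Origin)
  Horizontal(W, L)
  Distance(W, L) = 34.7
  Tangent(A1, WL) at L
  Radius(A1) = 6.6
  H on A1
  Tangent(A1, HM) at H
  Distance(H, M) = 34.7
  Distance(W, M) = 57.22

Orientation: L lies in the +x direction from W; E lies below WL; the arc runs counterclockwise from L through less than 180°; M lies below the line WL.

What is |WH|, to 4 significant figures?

29.72

Checks: W.y = 0.00, L.y = 0.00 ✓; |EH| = 6.600 ✓; ∠(EH, HM) = 90.00° ✓; |HM| = 34.70 ✓; |WM| = 57.22 ✓.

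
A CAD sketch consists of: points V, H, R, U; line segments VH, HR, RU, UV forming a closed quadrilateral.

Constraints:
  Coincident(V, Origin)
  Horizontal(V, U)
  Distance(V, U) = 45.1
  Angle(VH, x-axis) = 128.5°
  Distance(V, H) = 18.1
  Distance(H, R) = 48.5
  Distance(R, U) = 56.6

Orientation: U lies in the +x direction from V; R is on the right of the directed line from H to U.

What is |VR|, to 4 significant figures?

33.19

Checks: |HR| = 48.50 ✓; |RU| = 56.60 ✓.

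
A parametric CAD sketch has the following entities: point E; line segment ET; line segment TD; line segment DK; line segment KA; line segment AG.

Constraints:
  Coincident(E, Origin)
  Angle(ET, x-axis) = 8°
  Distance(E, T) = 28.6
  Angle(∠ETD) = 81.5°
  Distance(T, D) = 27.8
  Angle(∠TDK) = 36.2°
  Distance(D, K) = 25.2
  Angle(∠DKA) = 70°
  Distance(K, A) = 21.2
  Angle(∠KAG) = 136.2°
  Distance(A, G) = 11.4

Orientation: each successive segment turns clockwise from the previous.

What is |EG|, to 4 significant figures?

43.94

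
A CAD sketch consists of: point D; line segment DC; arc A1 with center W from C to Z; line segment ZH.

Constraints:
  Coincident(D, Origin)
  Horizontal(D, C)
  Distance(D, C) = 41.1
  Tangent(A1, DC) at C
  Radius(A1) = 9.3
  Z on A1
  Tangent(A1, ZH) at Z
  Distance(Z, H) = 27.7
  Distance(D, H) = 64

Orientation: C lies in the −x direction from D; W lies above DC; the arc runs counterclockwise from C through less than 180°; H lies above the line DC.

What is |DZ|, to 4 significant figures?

37.60

Checks: D.y = 0.00, C.y = 0.00 ✓; |WZ| = 9.300 ✓; ∠(WZ, ZH) = 90.00° ✓; |ZH| = 27.70 ✓; |DH| = 64.00 ✓.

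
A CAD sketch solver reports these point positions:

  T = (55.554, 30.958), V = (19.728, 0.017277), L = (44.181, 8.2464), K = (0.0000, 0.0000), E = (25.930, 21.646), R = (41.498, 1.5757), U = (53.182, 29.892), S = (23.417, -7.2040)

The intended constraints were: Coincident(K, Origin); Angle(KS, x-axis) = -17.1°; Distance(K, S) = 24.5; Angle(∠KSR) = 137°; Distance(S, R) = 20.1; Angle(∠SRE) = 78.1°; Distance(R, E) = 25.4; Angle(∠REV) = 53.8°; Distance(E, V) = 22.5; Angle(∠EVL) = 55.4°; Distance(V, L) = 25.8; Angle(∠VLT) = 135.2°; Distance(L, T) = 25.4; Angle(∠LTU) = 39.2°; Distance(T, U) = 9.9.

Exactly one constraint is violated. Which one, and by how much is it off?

Distance(T, U) = 9.9 — off by 7.30.

K = (0.00, 0.00) ✓; KS at -17.10° ✓; |KS| = 24.50 ✓; ∠KSR = 137.0° ✓; |SR| = 20.10 ✓; ∠SRE = 78.10° ✓; |RE| = 25.40 ✓; ∠REV = 53.80° ✓; |EV| = 22.50 ✓; ∠EVL = 55.40° ✓; |VL| = 25.80 ✓; ∠VLT = 135.2° ✓; |LT| = 25.40 ✓; ∠LTU = 39.20° ✓; |TU| = 2.601 ✗.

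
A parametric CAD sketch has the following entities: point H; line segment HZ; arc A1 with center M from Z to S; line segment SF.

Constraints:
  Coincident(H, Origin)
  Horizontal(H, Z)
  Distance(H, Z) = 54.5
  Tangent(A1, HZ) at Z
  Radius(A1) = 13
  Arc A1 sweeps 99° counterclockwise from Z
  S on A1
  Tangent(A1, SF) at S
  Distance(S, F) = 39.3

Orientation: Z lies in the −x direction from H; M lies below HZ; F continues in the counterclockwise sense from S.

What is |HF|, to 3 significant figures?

81.5

H is at the origin; H and Z share the same y with |HZ| = 54.5 and Z on the −x side, so Z = (-54.5, 0.00). A1 meets HZ tangentially, so MZ is at right angles to HZ, so M = Z + (0, -13) = (-54.5, -13.0). On A1, Z sits at bearing 90° from M; a 99° counterclockwise sweep puts S at bearing 189°, so S = M + 13.0·(cos 189°, sin 189°) = (-67.3, -15.0). A1 meets SF tangentially, so MS is at right angles to SF, so SF runs along (−sin 189°, cos 189°); with |SF| = 39.3, F = (-61.2, -53.8). Then |HF| = |F − H| = 81.5.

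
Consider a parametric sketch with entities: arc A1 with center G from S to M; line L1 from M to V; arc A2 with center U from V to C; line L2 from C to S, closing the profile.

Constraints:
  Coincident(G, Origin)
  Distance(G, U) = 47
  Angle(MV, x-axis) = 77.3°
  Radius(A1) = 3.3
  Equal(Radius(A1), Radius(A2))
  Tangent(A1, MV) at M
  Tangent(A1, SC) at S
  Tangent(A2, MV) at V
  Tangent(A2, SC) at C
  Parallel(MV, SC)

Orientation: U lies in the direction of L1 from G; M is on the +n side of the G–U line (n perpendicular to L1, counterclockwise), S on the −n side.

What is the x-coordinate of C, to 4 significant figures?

13.55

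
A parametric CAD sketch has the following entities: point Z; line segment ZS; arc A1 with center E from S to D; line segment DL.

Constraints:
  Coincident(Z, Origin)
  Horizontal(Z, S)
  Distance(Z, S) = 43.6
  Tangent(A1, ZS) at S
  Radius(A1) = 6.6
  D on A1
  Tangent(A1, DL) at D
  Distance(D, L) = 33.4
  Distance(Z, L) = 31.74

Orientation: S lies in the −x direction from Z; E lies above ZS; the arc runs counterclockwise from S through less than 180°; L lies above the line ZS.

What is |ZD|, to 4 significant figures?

38.74

Z is at the origin; Z and S share the same y with |ZS| = 43.6 and S on the −x side, so S = (-43.60, 0.000). The tangent condition forces ES to be normal to ZS, so E = S + (0, 6.6) = (-43.60, 6.600). Since ED ⟂ DL (tangency), |EL| = √(6.6² + 33.4²) = 34.05 regardless of where D sits on A1. So L lies on both circle(Z, 31.74) and circle(E, 34.05); the above-ZS intersection is L = (-16.45, 27.14). D is the foot of the tangent from L: D = (-38.67, 2.209).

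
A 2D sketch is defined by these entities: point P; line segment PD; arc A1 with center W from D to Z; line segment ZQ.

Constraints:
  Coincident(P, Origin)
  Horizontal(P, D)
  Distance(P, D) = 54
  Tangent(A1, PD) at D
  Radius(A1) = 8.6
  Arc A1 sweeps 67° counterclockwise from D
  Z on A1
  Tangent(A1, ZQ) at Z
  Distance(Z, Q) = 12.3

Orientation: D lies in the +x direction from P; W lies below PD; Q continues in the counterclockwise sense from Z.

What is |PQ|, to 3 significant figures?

44.5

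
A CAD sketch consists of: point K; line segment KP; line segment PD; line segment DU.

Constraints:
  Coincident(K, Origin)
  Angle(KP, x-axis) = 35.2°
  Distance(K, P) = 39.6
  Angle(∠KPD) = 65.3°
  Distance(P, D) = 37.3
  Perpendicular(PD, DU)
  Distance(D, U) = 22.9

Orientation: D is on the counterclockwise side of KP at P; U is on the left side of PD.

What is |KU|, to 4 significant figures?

24.53

K is at the origin; KP runs at 35.2° with length 39.6, so P = 39.6·(cos 35.2°, sin 35.2°) = (32.36, 22.83). ∠KPD = 65.3°, so PD runs at 35.2° + (180° − 65.3°) = 149.9° from the x-axis; with |PD| = 37.3, D = P + 37.3·(cos 149.9°, sin 149.9°) = (0.08879, 41.53). PD ⟂ DU; with |DU| = 22.9 on the left of PD, U = D + 22.9·(-0.5015, -0.8652) = (-11.40, 21.72). Then |KU| = |U − K| = 24.53.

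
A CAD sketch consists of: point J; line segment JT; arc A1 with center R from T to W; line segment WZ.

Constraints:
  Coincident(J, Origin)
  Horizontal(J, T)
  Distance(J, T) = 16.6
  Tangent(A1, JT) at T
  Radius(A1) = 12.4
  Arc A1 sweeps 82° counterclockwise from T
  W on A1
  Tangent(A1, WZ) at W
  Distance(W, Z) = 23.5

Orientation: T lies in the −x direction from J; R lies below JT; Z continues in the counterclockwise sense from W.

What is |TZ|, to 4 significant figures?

37.34

J is at the origin; JT is horizontal with |JT| = 16.6 and T on the −x side, so T = (-16.60, 0.000). Since A1 is tangent to JT there, RT ⟂ JT, so R = T + (0, -12.4) = (-16.60, -12.40). On A1, T sits at bearing 90° from R; an 82° counterclockwise sweep puts W at bearing 172°, so W = R + 12.4·(cos 172°, sin 172°) = (-28.88, -10.67). Tangency of A1 to WZ means the radius RW is perpendicular to WZ, so WZ runs along (−sin 172°, cos 172°); with |WZ| = 23.5, Z = (-32.15, -33.95). Then |TZ| = |Z − T| = 37.34.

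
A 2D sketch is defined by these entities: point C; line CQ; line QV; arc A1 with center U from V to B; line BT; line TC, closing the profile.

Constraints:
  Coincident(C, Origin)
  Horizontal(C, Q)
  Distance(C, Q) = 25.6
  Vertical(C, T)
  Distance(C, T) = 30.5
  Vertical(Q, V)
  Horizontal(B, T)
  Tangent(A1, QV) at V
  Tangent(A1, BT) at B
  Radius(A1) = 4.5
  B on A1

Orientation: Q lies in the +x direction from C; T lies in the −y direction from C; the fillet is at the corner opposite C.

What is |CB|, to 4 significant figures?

37.09

C is at the origin; CQ is horizontal with |CQ| = 25.6 and Q on the +x side, so Q = (25.60, 0.000). C and T share the same x with |CT| = 30.5 and T on the −y side, so T = (0.000, -30.50). The virtual corner opposite C is at (25.60, -30.50). Tangency of A1 to QV means the radius UV is perpendicular to QV and A1 meets BT tangentially, so UB is at right angles to BT, with radius 4.5, so the center U sits 4.5 in from both sides at U = (21.10, -26.00). That places the tangent points at V = (25.60, -26.00) on QV and B = (21.10, -30.50) on BT. Then |CB| = |B − C| = 37.09.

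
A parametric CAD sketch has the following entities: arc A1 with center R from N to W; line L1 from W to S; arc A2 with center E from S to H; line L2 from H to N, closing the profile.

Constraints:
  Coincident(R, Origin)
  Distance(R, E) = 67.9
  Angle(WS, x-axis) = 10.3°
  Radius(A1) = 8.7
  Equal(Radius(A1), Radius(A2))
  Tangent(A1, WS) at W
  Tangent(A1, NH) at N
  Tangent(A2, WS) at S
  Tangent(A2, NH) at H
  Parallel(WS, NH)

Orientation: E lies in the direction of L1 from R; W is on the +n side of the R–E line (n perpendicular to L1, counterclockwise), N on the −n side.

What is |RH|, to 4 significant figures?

68.46

The slot axis is L1's direction at 10.3°, so u = (cos 10.3°, sin 10.3°) = (0.9839, 0.1788) and n = (−sin 10.3°, cos 10.3°) = (-0.1788, 0.9839). R is at the origin and E lies 67.9 along u from R, so E = 67.9·u = (66.81, 12.14). Tangency of A1 to both parallel lines with radius 8.7 puts W and N at R ± 8.7·n: W = (-1.556, 8.560), N = (1.556, -8.560). Equal radii place S and H the same way about E: S = E + 8.7·n = (65.25, 20.70), H = E − 8.7·n = (68.36, 3.581). Then |RH| = |H − R| = 68.46.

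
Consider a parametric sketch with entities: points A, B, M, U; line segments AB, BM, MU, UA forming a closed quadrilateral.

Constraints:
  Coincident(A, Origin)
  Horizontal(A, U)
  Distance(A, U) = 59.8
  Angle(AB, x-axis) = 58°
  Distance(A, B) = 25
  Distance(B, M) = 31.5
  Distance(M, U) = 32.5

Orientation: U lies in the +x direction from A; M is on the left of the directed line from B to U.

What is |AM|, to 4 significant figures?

52.28

Checks: |BM| = 31.50 ✓; |MU| = 32.50 ✓.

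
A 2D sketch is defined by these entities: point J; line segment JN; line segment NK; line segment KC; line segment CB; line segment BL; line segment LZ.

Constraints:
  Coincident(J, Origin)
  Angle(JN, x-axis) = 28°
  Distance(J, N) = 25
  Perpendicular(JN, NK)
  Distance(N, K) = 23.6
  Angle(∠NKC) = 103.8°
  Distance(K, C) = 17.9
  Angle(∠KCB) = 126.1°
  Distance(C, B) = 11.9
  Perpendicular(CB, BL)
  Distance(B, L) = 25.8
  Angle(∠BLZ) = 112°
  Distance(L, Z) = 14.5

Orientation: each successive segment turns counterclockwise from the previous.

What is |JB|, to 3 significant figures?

20.3

∠NKC = 103.8° gives KC at -166° from the x-axis; with |KC| = 17.9, C = (-6.36, 28.2). ∠KCB = 126.1° gives CB at -112° from the x-axis; with |CB| = 11.9, B = (-10.8, 17.1). Then |JB| = |B − J| = 20.3.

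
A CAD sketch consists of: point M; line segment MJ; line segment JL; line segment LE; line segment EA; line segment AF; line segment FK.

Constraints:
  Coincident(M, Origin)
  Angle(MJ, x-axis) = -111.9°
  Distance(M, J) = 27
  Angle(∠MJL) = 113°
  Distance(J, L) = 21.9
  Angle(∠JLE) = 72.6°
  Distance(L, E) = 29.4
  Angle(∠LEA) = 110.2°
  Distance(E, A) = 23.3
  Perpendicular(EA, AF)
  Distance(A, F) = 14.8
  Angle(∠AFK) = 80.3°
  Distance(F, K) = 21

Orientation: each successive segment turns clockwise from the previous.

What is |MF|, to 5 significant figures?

10.449

M is at the origin; MJ runs at -111.9° with length 27.0, so J = (-10.071, -25.052). ∠MJL = 113.0° gives JL at -178.90° from the x-axis; with |JL| = 21.9, L = (-31.967, -25.472). ∠JLE = 72.6° gives LE at 73.700° from the x-axis; with |LE| = 29.4, E = (-23.715, 2.7463). ∠LEA = 110.2° gives EA at 3.9000° from the x-axis; with |EA| = 23.3, A = (-0.46899, 4.3310). EA ⟂ AF, so AF runs at -86.100°; with |AF| = 14.8, F = (0.53764, -10.435). Then |MF| = |F − M| = 10.449.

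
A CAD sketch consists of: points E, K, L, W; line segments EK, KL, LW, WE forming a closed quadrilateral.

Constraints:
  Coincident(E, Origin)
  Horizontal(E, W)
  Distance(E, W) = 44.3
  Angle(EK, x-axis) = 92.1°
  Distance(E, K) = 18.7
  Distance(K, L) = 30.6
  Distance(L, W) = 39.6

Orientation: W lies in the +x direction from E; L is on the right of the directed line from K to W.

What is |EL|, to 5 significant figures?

12.764

E is at the origin; EW is horizontal with |EW| = 44.3 and W in +x, so W = (44.3, 0). EK runs at 92.1° with |EK| = 18.7, so K = (-0.68524, 18.687). L is determined by |KL| = 30.6 and |LW| = 39.6 together: it lies at the intersection of circle(K, 30.6) and circle(W, 39.6). With |KW| = 48.712, the foot of the radical line on KW is 17.871 from K and the perpendicular offset is √(30.6² − 17.871²) = 24.839. Taking the right-of-KW solution: L = (6.2896, -11.107).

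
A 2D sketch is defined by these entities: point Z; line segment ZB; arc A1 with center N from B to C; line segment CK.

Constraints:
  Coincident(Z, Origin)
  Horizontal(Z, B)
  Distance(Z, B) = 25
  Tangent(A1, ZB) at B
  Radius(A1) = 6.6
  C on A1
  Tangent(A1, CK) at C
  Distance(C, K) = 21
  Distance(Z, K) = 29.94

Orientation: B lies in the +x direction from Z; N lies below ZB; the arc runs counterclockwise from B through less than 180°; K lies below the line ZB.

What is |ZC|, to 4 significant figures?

19.28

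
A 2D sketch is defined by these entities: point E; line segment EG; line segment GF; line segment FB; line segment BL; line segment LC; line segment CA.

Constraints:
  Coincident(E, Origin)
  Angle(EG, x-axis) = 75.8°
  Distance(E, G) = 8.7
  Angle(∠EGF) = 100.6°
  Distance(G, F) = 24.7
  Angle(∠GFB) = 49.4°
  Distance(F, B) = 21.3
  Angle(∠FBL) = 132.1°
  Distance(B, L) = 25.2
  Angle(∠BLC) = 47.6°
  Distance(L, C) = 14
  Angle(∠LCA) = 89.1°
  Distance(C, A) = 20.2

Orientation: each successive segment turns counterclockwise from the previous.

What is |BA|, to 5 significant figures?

3.6711

∠BLC = 47.6° gives LC at 106.10° from the x-axis; with |LC| = 14.0, C = (4.2207, 0.58491). ∠LCA = 89.1° gives CA at -163.00° from the x-axis; with |CA| = 20.2, A = (-15.097, -5.3210). Then |BA| = |A − B| = 3.6711.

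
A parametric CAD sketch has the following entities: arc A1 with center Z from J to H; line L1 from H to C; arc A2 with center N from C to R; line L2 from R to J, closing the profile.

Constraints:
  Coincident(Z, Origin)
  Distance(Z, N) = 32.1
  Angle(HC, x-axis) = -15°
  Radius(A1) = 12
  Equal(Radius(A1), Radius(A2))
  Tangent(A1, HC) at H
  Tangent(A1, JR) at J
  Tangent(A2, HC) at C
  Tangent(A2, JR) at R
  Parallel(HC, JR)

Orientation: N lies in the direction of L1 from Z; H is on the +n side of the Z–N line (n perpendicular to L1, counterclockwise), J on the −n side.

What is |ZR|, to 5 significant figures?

34.270

Tangency of A1 to both parallel lines with radius 12.0 puts H and J at Z ± 12.0·n: H = (3.1058, 11.591), J = (-3.1058, -11.591). Equal radii place C and R the same way about N: C = N + 12.0·n = (34.112, 3.2830), R = N − 12.0·n = (27.900, -19.899). Then |ZR| = |R − Z| = 34.270.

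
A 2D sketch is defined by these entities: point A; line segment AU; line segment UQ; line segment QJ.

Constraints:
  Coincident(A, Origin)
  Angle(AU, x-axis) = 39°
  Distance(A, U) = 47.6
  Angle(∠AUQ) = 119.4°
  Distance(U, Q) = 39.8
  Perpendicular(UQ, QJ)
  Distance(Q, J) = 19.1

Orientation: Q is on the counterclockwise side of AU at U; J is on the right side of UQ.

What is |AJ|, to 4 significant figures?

87.51

A is at the origin; AU runs at 39.0° with length 47.6, so U = 47.6·(cos 39.0°, sin 39.0°) = (36.99, 29.96). ∠AUQ = 119.4°, so UQ runs at 39.0° + (180° − 119.4°) = 99.60° from the x-axis; with |UQ| = 39.8, Q = U + 39.8·(cos 99.60°, sin 99.60°) = (30.35, 69.20). The perpendicularity gives QJ at right angles to UQ; with |QJ| = 19.1 on the right of UQ, J = Q + 19.1·(0.9860, 0.1668) = (49.19, 72.38). Then |AJ| = |J − A| = 87.51.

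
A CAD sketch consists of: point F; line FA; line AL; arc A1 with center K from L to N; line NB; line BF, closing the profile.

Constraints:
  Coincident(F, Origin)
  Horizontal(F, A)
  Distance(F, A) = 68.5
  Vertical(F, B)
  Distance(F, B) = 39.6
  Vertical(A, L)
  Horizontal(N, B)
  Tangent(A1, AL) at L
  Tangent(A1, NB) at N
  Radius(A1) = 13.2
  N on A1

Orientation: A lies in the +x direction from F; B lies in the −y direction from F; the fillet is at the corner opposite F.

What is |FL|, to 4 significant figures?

73.41

F is at the origin; F and A share the same y with |FA| = 68.5 and A on the +x side, so A = (68.50, 0.000). F and B share the same x with |FB| = 39.6 and B on the −y side, so B = (0.000, -39.60). The virtual corner opposite F is at (68.50, -39.60). A1 meets AL tangentially, so KL is at right angles to AL and A1 meets NB tangentially, so KN is at right angles to NB, with radius 13.2, so the center K sits 13.2 in from both sides at K = (55.30, -26.40). That places the tangent points at L = (68.50, -26.40) on AL and N = (55.30, -39.60) on NB. Then |FL| = |L − F| = 73.41.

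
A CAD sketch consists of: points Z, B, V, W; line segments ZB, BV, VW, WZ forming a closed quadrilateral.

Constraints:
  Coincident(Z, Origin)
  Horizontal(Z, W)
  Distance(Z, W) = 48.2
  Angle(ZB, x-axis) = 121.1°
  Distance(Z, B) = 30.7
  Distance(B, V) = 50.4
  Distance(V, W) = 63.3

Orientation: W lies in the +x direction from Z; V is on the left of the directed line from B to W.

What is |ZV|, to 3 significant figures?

62.6

Checks: |BV| = 50.40 ✓; |VW| = 63.30 ✓.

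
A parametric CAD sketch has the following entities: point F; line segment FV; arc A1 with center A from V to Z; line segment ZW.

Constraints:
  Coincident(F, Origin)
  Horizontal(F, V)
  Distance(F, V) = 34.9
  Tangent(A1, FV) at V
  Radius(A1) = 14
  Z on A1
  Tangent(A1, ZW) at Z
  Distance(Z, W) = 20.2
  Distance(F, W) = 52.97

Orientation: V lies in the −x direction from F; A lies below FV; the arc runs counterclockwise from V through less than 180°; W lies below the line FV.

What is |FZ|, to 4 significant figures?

51.46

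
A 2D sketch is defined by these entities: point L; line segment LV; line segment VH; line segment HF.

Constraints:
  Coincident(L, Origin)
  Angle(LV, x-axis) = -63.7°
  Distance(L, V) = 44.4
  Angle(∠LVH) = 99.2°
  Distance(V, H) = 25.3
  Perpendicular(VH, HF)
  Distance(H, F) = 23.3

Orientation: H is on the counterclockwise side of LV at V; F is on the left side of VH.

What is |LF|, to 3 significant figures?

38.4

L is at the origin; LV runs at -63.7° with length 44.4, so V = 44.4·(cos -63.7°, sin -63.7°) = (19.7, -39.8). ∠LVH = 99.2°, so VH runs at -63.7° + (180° − 99.2°) = 17.1° from the x-axis; with |VH| = 25.3, H = V + 25.3·(cos 17.1°, sin 17.1°) = (43.9, -32.4). VH is perpendicular to HF; with |HF| = 23.3 on the left of VH, F = H + 23.3·(-0.294, 0.956) = (37.0, -10.1). Then |LF| = |F − L| = 38.4.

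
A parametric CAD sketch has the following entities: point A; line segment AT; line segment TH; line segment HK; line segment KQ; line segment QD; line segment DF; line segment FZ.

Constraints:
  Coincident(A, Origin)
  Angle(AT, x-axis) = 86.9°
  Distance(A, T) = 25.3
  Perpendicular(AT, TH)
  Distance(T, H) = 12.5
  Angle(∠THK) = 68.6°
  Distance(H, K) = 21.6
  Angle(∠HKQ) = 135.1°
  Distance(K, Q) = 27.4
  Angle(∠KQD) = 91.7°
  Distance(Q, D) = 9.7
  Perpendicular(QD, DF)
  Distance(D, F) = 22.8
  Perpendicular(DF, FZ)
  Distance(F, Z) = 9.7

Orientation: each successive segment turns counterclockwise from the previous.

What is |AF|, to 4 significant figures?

13.34

∠KQD = 91.7° gives QD at 61.50° from the x-axis; with |QD| = 9.7, D = (24.75, 1.602). QD ⟂ DF, so DF runs at 151.5°; with |DF| = 22.8, F = (4.717, 12.48). Then |AF| = |F − A| = 13.34.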